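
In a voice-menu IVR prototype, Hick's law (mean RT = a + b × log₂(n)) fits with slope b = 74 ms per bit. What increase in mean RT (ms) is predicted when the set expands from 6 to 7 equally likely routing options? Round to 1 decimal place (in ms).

16.5 ms

ΔRT = (a + b log₂ n₂) − (a + b log₂ n₁) = b·(log₂ n₂ − log₂ n₁).
log₂(7) − log₂(6) = 2.8074 − 2.5850 = 0.2224.
ΔRT = 74 × 0.2224 = 16.457 ms.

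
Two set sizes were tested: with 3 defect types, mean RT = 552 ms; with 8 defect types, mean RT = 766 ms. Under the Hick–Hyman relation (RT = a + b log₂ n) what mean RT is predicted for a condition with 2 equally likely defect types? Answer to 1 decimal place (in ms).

463.5 ms

Solve the two-equation system in a and b:
  b = (766 − 552) / (log₂ 8 − log₂ 3) = 214 / (3 − 1.5850) = 151.233 ms/bit
  a = 552 − 151.233 × 1.5850 = 312.302 ms
Then RT(2) = 312.302 + 151.233 × log₂ 2 = 312.302 + 151.233 × 1 ≈ 463.535 ms.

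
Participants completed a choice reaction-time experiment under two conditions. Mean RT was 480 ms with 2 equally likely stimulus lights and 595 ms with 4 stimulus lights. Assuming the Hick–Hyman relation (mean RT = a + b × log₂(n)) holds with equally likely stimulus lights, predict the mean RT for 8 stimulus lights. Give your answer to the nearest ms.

With log₂ n on the abscissa the relation is linear; from the two conditions:
  b = (595 − 480) / (log₂ 4 − log₂ 2) = 115 / (2 − 1) = 115 ms/bit
  a = 480 − 115 × 1 = 365 ms
Then RT(8) = 365 + 115 × log₂ 8 = 365 + 115 × 3 ≈ 710.000 ms.

710 ms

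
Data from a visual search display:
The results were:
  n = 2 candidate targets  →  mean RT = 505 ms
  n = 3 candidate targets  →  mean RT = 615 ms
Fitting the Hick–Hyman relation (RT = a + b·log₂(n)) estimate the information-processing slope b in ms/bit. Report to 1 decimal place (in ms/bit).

188.0 ms/bit

The slope on a log₂ axis is (615 − 505) / (1.5850 − 1) = 188.046 ms/bit.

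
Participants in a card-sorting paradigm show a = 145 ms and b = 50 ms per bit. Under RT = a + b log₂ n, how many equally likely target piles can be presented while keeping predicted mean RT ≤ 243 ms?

50·log₂ n ≤ 243 − 145 = 98, giving log₂ n ≤ 1.9600 and n ≤ 3.891. The largest whole number is 3.

3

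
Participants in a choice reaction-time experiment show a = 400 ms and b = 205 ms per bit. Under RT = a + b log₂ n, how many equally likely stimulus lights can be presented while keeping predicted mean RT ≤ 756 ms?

3

205·log₂ n ≤ 756 − 400 = 356, giving log₂ n ≤ 1.7366 and n ≤ 3.332. The largest whole number is 3.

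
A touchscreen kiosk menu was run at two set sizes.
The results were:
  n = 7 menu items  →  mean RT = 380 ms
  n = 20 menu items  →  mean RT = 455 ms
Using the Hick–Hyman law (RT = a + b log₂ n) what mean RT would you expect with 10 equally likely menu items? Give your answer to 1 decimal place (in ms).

RT is linear in log₂ n, so two points fix the line:
  b = (455 − 380) / (log₂ 20 − log₂ 7) = 75 / (4.3219 − 2.8074) = 49.519 ms/bit
  a = 380 − 49.519 × 2.8074 = 240.983 ms
Then RT(10) = 240.983 + 49.519 × log₂ 10 = 240.983 + 49.519 × 3.3219 ≈ 405.481 ms.

405.5 ms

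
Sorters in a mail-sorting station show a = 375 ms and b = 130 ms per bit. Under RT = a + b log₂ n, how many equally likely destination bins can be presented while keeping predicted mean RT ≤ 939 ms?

20

Set 375 + 130·log₂ n ≤ 939 → log₂ n ≤ (939 − 375)/130 = 4.3385.
So n ≤ 2^4.3385 = 20.231; the largest integer n is 20.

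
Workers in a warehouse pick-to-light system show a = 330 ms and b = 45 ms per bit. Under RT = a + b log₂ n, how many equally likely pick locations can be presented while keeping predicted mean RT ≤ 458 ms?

Set 330 + 45·log₂ n ≤ 458 → log₂ n ≤ (458 − 330)/45 = 2.8444.
So n ≤ 2^2.8444 = 7.182; the largest integer n is 7.

7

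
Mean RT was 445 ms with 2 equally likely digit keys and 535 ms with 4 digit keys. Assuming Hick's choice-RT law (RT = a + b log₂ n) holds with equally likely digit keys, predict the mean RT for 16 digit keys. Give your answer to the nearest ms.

Fit slope and intercept:
  b = (535 − 445) / (log₂ 4 − log₂ 2) = 90 / (2 − 1) = 90 ms/bit
  a = 445 − 90 × 1 = 355 ms
Then RT(16) = 355 + 90 × log₂ 16 = 355 + 90 × 4 ≈ 715.000 ms.

715 ms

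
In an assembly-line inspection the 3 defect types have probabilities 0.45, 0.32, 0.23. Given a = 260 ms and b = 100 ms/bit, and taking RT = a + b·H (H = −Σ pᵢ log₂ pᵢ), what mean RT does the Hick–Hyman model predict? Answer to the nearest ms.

H = 0.45·log₂(1/0.45) + 0.32·log₂(1/0.32) + 0.23·log₂(1/0.23) = 1.5321 bits.
RT = 260 + 100 × 1.5321 = 413.21 ms.

413 ms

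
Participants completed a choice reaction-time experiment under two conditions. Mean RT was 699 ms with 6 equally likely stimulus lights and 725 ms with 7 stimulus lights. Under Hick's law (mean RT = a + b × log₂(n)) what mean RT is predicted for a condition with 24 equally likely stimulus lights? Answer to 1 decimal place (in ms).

932.8 ms

RT is linear in log₂ n, so two points fix the line:
  b = (725 − 699) / (log₂ 7 − log₂ 6) = 26 / (2.8074 − 2.5850) = 116.910 ms/bit
  a = 699 − 116.910 × 2.5850 = 396.791 ms
Then RT(24) = 396.791 + 116.910 × log₂ 24 = 396.791 + 116.910 × 4.5850 ≈ 932.821 ms.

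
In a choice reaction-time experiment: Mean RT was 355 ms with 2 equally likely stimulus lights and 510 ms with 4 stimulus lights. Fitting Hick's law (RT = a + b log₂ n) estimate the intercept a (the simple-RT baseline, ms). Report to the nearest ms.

Slope: b = (510 − 355) / (log₂ 4 − log₂ 2) = 155/1.0000 = 155 ms/bit.
a = RT₁ − b·log₂ n₁ = 355 − 155 × 1 = 200.000 ms.

200 ms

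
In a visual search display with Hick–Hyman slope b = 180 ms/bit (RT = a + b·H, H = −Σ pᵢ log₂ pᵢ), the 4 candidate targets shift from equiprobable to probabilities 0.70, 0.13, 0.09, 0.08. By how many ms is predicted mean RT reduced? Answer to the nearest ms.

Equiprobable entropy H₀ = log₂ 4 = 2.0000 bits.
Skewed entropy H = −Σ pᵢ log₂ pᵢ = 1.3470 bits.
ΔRT = b·(H₀ − H) = 180 × 0.6530 = 117.54 ms.

118 ms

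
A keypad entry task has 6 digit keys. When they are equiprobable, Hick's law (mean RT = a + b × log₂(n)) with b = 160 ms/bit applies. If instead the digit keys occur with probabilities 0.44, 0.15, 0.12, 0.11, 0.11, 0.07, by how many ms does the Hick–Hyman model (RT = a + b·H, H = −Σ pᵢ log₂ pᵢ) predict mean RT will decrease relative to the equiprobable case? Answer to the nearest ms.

51 ms

The RT saving is b·ΔH. Equiprobable H₀ = log₂(6) = 2.5850 bits; with the given probabilities H = 2.2679 bits.
b·(H₀ − H) = 160 × (2.5850 − 2.2679) = 50.73 ms.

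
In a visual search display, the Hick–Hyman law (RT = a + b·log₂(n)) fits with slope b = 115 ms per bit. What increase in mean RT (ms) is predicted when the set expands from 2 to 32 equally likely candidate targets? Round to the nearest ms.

Only the slope matters, since a is common to both: ΔRT = b·log₂(n₂/n₁).
log₂(32) − log₂(2) = log₂(32/2) = log₂(16) = 4.
ΔRT = 115 × 4.0000 = 460.000 ms.

460 ms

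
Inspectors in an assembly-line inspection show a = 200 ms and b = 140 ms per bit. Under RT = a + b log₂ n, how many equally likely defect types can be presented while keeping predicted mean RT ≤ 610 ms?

7

Information budget: (610 − 200)/140 = 2.9286 bits, so n ≤ 2^2.9286 = 7.614 → at most 7.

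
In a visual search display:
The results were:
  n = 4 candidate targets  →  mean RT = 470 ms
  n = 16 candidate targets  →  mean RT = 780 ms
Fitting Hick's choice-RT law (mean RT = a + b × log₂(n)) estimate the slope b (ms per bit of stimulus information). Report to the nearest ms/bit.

155 ms/bit

Slope: b = (780 − 470) / (log₂ 16 − log₂ 4) = 310/2.0000 = 155 ms/bit.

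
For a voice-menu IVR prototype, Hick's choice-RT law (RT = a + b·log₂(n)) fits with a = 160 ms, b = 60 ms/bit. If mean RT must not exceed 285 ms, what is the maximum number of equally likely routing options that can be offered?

60·log₂ n ≤ 285 − 160 = 125, giving log₂ n ≤ 2.0833 and n ≤ 4.238. The largest whole number is 4.

4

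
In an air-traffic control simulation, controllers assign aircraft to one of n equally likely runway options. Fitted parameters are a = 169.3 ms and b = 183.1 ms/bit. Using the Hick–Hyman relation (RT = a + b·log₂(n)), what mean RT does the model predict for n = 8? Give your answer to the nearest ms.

log₂(8) = 3 bits, so RT = 169.3 + 183.1 × 3 ≈ 718.600 ms.

719 ms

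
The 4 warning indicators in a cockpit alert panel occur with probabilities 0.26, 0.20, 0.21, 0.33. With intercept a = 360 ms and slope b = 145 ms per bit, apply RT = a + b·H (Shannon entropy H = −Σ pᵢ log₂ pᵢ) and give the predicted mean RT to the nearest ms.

H = 0.26·log₂(1/0.26) + 0.20·log₂(1/0.20) + 0.21·log₂(1/0.21) + 0.33·log₂(1/0.33) = 1.9703 bits.
RT = 360 + 145 × 1.9703 = 645.70 ms.

646 ms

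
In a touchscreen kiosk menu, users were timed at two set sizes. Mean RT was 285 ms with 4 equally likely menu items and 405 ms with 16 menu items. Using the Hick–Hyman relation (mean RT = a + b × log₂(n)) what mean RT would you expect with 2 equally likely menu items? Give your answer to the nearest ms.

RT is linear in log₂ n, so two points fix the line:
  b = (405 − 285) / (log₂ 16 − log₂ 4) = 120 / (4 − 2) = 60 ms/bit
  a = 285 − 60 × 2 = 165 ms
Then RT(2) = 165 + 60 × log₂ 2 = 165 + 60 × 1 ≈ 225.000 ms.

225 ms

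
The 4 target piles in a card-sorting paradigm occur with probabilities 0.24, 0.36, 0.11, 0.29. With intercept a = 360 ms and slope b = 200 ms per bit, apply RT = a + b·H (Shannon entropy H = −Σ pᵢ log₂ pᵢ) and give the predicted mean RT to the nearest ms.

H = 0.24·log₂(1/0.24) + 0.36·log₂(1/0.36) + 0.11·log₂(1/0.11) + 0.29·log₂(1/0.29) = 1.8929 bits.
RT = 360 + 200 × 1.8929 = 738.59 ms.

739 ms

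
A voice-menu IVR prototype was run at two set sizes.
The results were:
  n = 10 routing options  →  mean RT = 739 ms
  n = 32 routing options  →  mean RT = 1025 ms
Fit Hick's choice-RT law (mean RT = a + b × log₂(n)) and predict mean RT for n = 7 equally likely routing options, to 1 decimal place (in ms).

651.3 ms

RT is linear in log₂ n, so two points fix the line:
  b = (1025 − 739) / (log₂ 32 − log₂ 10) = 286 / (5 − 3.3219) = 170.434 ms/bit
  a = 739 − 170.434 × 3.3219 = 172.832 ms
Then RT(7) = 172.832 + 170.434 × log₂ 7 = 172.832 + 170.434 × 2.8074 ≈ 651.299 ms.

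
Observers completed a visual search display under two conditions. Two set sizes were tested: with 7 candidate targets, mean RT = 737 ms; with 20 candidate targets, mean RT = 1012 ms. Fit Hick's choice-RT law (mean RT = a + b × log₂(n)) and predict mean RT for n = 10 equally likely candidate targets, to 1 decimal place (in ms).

830.4 ms

With log₂ n on the abscissa the relation is linear; from the two conditions:
  b = (1012 − 737) / (log₂ 20 − log₂ 7) = 275 / (4.3219 − 2.8074) = 181.569 ms/bit
  a = 737 − 181.569 × 2.8074 = 227.271 ms
Then RT(10) = 227.271 + 181.569 × log₂ 10 = 227.271 + 181.569 × 3.3219 ≈ 830.431 ms.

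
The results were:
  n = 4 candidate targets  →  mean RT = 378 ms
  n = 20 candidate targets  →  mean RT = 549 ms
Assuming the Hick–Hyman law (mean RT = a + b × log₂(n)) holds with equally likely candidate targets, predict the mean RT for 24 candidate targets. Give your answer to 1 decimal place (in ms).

RT is linear in log₂ n, so two points fix the line:
  b = (549 − 378) / (log₂ 20 − log₂ 4) = 171 / (4.3219 − 2) = 73.646 ms/bit
  a = 378 − 73.646 × 2 = 230.709 ms
Then RT(24) = 230.709 + 73.646 × log₂ 24 = 230.709 + 73.646 × 4.5850 ≈ 568.371 ms.

568.4 ms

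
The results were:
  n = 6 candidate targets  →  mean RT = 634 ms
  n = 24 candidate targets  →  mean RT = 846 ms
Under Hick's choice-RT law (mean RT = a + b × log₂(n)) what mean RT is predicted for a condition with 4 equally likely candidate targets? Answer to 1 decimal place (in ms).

Fit slope and intercept:
  b = (846 − 634) / (log₂ 24 − log₂ 6) = 212 / (4.5850 − 2.5850) = 106.000 ms/bit
  a = 634 − 106.000 × 2.5850 = 359.994 ms
Then RT(4) = 359.994 + 106.000 × log₂ 4 = 359.994 + 106.000 × 2 ≈ 571.994 ms.

572.0 ms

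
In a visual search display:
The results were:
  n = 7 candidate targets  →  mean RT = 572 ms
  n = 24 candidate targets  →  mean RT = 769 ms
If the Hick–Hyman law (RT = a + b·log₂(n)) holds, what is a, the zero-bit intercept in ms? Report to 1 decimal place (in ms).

260.9 ms

Slope: b = (769 − 572) / (log₂ 24 − log₂ 7) = 197/1.7776 = 110.823 ms/bit.
a = RT₁ − b·log₂ n₁ = 572 − 110.823 × 2.8074 = 260.880 ms.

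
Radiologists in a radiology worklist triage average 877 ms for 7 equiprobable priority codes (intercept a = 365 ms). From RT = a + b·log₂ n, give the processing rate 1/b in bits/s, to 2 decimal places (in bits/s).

5.48 bits/s

Choice component = 877 − 365 = 512 ms over log₂(7) = 2.8074 bits.
b = 512 / 2.8074 = 182.378 ms/bit, so 1/b = 5.483 bits/s.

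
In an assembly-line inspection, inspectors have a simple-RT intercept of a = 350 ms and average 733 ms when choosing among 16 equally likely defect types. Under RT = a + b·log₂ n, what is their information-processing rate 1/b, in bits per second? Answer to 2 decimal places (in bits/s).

b = (733 − 350)/log₂ 16 = 383/4 = 95.750 ms per bit = 0.09575 s/bit; the reciprocal is 10.444 bits/s.

10.44 bits/s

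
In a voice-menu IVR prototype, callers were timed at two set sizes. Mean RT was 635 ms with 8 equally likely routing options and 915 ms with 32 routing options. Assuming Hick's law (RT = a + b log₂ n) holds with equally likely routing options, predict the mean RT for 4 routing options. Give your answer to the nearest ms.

495 ms

With log₂ n on the abscissa the relation is linear; from the two conditions:
  b = (915 − 635) / (log₂ 32 − log₂ 8) = 280 / (5 − 3) = 140 ms/bit
  a = 635 − 140 × 3 = 215 ms
Then RT(4) = 215 + 140 × log₂ 4 = 215 + 140 × 2 ≈ 495.000 ms.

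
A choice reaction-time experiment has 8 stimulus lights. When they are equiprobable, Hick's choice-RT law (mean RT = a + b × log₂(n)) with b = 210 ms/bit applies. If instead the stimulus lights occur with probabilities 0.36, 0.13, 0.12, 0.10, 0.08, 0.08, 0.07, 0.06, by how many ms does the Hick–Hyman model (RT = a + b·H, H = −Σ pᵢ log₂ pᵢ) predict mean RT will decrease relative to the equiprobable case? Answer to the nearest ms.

The RT saving is b·ΔH. Equiprobable H₀ = log₂(8) = 3.0000 bits; with the given probabilities H = 2.7076 bits.
b·(H₀ − H) = 210 × (3.0000 − 2.7076) = 61.40 ms.

61 ms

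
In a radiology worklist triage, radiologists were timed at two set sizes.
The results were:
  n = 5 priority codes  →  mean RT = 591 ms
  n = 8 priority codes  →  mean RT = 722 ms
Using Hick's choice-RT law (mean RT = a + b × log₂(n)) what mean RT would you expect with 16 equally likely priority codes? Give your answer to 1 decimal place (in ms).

RT is linear in log₂ n, so two points fix the line:
  b = (722 − 591) / (log₂ 8 − log₂ 5) = 131 / (3 − 2.3219) = 193.195 ms/bit
  a = 591 − 193.195 × 2.3219 = 142.415 ms
Then RT(16) = 142.415 + 193.195 × log₂ 16 = 142.415 + 193.195 × 4 ≈ 915.195 ms.

915.2 ms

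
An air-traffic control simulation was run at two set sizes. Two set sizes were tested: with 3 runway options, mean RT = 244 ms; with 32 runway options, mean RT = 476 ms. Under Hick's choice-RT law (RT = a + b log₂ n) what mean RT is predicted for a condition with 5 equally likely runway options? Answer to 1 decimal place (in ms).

294.1 ms

RT is linear in log₂ n, so two points fix the line:
  b = (476 − 244) / (log₂ 32 − log₂ 3) = 232 / (5 − 1.5850) = 67.935 ms/bit
  a = 244 − 67.935 × 1.5850 = 136.326 ms
Then RT(5) = 136.326 + 67.935 × log₂ 5 = 136.326 + 67.935 × 2.3219 ≈ 294.066 ms.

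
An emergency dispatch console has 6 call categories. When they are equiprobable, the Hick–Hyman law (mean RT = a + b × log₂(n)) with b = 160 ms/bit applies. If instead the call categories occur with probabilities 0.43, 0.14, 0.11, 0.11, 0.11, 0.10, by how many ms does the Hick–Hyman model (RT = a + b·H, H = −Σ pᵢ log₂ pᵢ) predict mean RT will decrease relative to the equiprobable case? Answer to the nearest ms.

The RT saving is b·ΔH. Equiprobable H₀ = log₂(6) = 2.5850 bits; with the given probabilities H = 2.3037 bits.
b·(H₀ − H) = 160 × (2.5850 − 2.3037) = 45.00 ms.

45 ms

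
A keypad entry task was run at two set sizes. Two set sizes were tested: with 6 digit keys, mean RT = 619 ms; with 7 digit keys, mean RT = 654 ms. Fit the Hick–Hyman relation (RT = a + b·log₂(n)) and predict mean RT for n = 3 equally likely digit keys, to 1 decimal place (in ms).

461.6 ms

RT is linear in log₂ n, so two points fix the line:
  b = (654 − 619) / (log₂ 7 − log₂ 6) = 35 / (2.8074 − 2.5850) = 157.379 ms/bit
  a = 619 − 157.379 × 2.5850 = 212.180 ms
Then RT(3) = 212.180 + 157.379 × log₂ 3 = 212.180 + 157.379 × 1.5850 ≈ 461.621 ms.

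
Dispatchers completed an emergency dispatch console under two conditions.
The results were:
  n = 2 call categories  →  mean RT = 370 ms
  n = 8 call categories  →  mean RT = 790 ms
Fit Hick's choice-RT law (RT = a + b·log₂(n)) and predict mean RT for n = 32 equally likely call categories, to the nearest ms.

1210 ms

Solve the two-equation system in a and b:
  b = (790 − 370) / (log₂ 8 − log₂ 2) = 420 / (3 − 1) = 210 ms/bit
  a = 370 − 210 × 1 = 160 ms
Then RT(32) = 160 + 210 × log₂ 32 = 160 + 210 × 5 ≈ 1210.000 ms.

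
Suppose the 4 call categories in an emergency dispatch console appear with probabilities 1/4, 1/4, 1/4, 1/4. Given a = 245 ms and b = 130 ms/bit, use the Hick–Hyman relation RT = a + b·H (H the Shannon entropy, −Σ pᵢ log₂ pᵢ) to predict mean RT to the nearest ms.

H = −Σ pᵢ log₂ pᵢ = 0.25·2 + 0.25·2 + 0.25·2 + 0.25·2 = 2.000 bits.
RT = 245 + 130 × 2.000 = 505.00 ms.

505 ms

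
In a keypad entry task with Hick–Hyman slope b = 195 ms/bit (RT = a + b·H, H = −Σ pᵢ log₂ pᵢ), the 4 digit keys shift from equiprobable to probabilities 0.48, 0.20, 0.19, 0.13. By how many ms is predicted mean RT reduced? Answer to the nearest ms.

37 ms

The RT saving is b·ΔH. Equiprobable H₀ = log₂(4) = 2.0000 bits; with the given probabilities H = 1.8105 bits.
b·(H₀ − H) = 195 × (2.0000 − 1.8105) = 36.95 ms.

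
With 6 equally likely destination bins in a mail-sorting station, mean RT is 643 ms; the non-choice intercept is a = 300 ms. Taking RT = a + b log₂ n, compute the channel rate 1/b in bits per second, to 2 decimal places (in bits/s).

7.54 bits/s

Choice component = 643 − 300 = 343 ms over log₂(6) = 2.5850 bits.
b = 343 / 2.5850 = 132.691 ms/bit, so 1/b = 7.536 bits/s.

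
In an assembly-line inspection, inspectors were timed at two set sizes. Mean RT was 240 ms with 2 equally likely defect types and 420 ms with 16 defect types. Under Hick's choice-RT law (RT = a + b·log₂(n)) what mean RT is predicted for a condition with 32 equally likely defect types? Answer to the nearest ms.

480 ms

With log₂ n on the abscissa the relation is linear; from the two conditions:
  b = (420 − 240) / (log₂ 16 − log₂ 2) = 180 / (4 − 1) = 60 ms/bit
  a = 240 − 60 × 1 = 180 ms
Then RT(32) = 180 + 60 × log₂ 32 = 180 + 60 × 5 ≈ 480.000 ms.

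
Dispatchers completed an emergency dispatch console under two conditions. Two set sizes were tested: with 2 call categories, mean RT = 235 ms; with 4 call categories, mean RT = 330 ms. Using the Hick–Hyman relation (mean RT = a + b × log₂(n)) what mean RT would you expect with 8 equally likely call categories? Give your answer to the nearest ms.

425 ms

Solve the two-equation system in a and b:
  b = (330 − 235) / (log₂ 4 − log₂ 2) = 95 / (2 − 1) = 95 ms/bit
  a = 235 − 95 × 1 = 140 ms
Then RT(8) = 140 + 95 × log₂ 8 = 140 + 95 × 3 ≈ 425.000 ms.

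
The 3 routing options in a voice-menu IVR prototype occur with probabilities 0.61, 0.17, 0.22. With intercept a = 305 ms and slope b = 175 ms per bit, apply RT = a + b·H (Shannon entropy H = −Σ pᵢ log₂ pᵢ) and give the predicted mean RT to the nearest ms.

H = 0.61·log₂(1/0.61) + 0.17·log₂(1/0.17) + 0.22·log₂(1/0.22) = 1.3502 bits.
RT = 305 + 175 × 1.3502 = 541.28 ms.

541 ms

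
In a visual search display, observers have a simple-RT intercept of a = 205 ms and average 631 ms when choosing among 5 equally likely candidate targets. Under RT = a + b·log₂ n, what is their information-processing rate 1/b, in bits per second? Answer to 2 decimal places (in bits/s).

5.45 bits/s

b = (631 − 205)/log₂ 5 = 426/2.3219 = 183.468 ms per bit = 0.18347 s/bit; the reciprocal is 5.451 bits/s.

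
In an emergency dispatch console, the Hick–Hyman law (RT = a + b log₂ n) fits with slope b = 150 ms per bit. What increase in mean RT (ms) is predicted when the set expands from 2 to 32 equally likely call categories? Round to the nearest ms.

Only the slope matters, since a is common to both: ΔRT = b·log₂(n₂/n₁).
log₂(32) − log₂(2) = log₂(32/2) = log₂(16) = 4.
ΔRT = 150 × 4.0000 = 600.000 ms.

600 ms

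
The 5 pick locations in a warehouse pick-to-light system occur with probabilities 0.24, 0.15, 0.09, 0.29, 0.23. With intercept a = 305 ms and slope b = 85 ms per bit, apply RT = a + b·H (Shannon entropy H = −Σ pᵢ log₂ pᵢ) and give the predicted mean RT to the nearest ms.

Entropy contributions −pᵢ log₂ pᵢ: 0.4941, 0.4105, 0.3127, 0.5179, 0.4877; sum H = 2.2229 bits.
RT = a + bH = 305 + 85·2.2229 = 493.95 ms.

494 ms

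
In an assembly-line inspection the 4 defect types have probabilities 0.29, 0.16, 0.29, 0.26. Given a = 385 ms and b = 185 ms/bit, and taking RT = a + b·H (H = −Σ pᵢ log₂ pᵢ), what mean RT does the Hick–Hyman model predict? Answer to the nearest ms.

748 ms

H = 0.29·log₂(1/0.29) + 0.16·log₂(1/0.16) + 0.29·log₂(1/0.29) + 0.26·log₂(1/0.26) = 1.9641 bits.
RT = 385 + 185 × 1.9641 = 748.36 ms.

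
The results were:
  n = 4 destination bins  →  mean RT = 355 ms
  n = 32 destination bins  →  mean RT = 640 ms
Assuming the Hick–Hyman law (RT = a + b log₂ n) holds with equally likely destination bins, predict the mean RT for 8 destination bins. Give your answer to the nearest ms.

With log₂ n on the abscissa the relation is linear; from the two conditions:
  b = (640 − 355) / (log₂ 32 − log₂ 4) = 285 / (5 − 2) = 95 ms/bit
  a = 355 − 95 × 2 = 165 ms
Then RT(8) = 165 + 95 × log₂ 8 = 165 + 95 × 3 ≈ 450.000 ms.

450 ms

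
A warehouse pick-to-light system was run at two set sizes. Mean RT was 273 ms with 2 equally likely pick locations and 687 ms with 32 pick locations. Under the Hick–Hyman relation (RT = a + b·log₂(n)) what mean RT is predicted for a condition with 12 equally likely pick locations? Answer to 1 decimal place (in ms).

RT is linear in log₂ n, so two points fix the line:
  b = (687 − 273) / (log₂ 32 − log₂ 2) = 414 / (5 − 1) = 103.500 ms/bit
  a = 273 − 103.500 × 1 = 169.500 ms
Then RT(12) = 169.500 + 103.500 × log₂ 12 = 169.500 + 103.500 × 3.5850 ≈ 540.544 ms.

540.5 ms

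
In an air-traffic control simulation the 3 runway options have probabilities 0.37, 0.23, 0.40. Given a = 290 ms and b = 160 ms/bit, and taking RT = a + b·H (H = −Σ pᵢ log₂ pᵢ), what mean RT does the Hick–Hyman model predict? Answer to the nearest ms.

538 ms

Entropy contributions −pᵢ log₂ pᵢ: 0.5307, 0.4877, 0.5288; sum H = 1.5472 bits.
RT = a + bH = 290 + 160·1.5472 = 537.55 ms.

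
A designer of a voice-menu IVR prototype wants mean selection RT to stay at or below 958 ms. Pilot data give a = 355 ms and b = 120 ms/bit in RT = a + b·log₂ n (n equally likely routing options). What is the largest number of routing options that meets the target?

120·log₂ n ≤ 958 − 355 = 603, giving log₂ n ≤ 5.0250 and n ≤ 32.559. The largest whole number is 32.

32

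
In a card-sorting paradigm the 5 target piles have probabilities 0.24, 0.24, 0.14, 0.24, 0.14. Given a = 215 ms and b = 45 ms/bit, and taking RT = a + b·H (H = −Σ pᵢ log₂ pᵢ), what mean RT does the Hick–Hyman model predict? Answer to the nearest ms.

317 ms

Entropy contributions −pᵢ log₂ pᵢ: 0.4941, 0.4941, 0.3971, 0.4941, 0.3971; sum H = 2.2766 bits.
RT = a + bH = 215 + 45·2.2766 = 317.45 ms.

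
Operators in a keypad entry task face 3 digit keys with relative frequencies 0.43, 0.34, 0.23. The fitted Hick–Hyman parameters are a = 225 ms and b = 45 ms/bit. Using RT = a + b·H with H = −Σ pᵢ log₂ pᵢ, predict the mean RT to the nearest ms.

294 ms

H = 0.43·log₂(1/0.43) + 0.34·log₂(1/0.34) + 0.23·log₂(1/0.23) = 1.5404 bits.
RT = 225 + 45 × 1.5404 = 294.32 ms.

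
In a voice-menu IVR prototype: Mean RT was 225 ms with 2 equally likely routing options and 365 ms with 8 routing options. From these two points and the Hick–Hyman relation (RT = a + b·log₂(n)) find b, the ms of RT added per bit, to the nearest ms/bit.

70 ms/bit

b = (RT₂ − RT₁)/(log₂ n₂ − log₂ n₁) = (365 − 225)/(3 − 1) = 70 ms/bit.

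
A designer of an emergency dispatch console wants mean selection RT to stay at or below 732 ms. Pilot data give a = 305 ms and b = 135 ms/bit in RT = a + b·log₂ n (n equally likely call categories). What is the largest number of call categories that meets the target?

135·log₂ n ≤ 732 − 305 = 427, giving log₂ n ≤ 3.1630 and n ≤ 8.957. The largest whole number is 8.

8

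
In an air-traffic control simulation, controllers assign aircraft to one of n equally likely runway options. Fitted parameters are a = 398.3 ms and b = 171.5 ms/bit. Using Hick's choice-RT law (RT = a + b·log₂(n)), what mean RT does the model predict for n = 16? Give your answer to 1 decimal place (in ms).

1084.3 ms

log₂(16) = 4 bits, so RT = 398.3 + 171.5 × 4 ≈ 1084.300 ms.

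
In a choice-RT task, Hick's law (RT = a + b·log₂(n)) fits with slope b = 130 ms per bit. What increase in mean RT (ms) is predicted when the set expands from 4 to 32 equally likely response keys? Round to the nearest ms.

390 ms

The intercept a cancels: ΔRT = b·(log₂ n₂ − log₂ n₁) = b·log₂(n₂/n₁).
log₂(32) − log₂(4) = log₂(32/4) = log₂(8) = 3.
ΔRT = 130 × 3.0000 = 390.000 ms.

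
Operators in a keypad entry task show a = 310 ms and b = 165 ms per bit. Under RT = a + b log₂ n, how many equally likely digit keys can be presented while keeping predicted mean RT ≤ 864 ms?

10

165·log₂ n ≤ 864 − 310 = 554, giving log₂ n ≤ 3.3576 and n ≤ 10.250. The largest whole number is 10.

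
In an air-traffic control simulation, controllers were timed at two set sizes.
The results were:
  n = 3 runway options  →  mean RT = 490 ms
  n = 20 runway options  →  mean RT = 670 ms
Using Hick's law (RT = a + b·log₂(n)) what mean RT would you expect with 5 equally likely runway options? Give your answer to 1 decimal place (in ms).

538.5 ms

With log₂ n on the abscissa the relation is linear; from the two conditions:
  b = (670 − 490) / (log₂ 20 − log₂ 3) = 180 / (4.3219 − 1.5850) = 65.766 ms/bit
  a = 490 − 65.766 × 1.5850 = 385.763 ms
Then RT(5) = 385.763 + 65.766 × log₂ 5 = 385.763 + 65.766 × 2.3219 ≈ 538.467 ms.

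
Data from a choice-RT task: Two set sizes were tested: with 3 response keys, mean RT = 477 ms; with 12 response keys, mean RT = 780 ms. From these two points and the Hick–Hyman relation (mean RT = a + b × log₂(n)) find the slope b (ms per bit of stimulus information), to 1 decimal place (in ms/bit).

The slope on a log₂ axis is (780 − 477) / (3.5850 − 1.5850) = 151.500 ms/bit.

151.5 ms/bit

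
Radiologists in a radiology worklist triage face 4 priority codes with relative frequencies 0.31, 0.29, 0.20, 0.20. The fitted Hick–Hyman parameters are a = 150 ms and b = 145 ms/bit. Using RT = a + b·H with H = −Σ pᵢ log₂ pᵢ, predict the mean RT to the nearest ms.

436 ms

H = 0.31·log₂(1/0.31) + 0.29·log₂(1/0.29) + 0.20·log₂(1/0.20) + 0.20·log₂(1/0.20) = 1.9705 bits.
RT = 150 + 145 × 1.9705 = 435.72 ms.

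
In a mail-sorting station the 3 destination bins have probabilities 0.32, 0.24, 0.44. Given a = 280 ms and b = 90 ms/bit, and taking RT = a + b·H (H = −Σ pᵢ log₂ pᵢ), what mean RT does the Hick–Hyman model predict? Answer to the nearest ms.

H = 0.32·log₂(1/0.32) + 0.24·log₂(1/0.24) + 0.44·log₂(1/0.44) = 1.5413 bits.
RT = 280 + 90 × 1.5413 = 418.72 ms.

419 ms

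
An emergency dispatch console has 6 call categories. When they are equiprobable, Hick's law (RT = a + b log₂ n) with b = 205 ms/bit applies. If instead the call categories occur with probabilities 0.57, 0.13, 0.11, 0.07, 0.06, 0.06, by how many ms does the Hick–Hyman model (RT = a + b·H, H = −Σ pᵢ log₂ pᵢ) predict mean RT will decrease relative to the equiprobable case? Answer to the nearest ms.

130 ms

The RT saving is b·ΔH. Equiprobable H₀ = log₂(6) = 2.5850 bits; with the given probabilities H = 1.9508 bits.
b·(H₀ − H) = 205 × (2.5850 − 1.9508) = 130.00 ms.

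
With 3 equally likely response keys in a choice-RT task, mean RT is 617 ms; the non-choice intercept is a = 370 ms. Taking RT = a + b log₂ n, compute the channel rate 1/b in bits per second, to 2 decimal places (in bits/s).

6.42 bits/s

Choice component = 617 − 370 = 247 ms over log₂(3) = 1.5850 bits.
b = 247 / 1.5850 = 155.840 ms/bit, so 1/b = 6.417 bits/s.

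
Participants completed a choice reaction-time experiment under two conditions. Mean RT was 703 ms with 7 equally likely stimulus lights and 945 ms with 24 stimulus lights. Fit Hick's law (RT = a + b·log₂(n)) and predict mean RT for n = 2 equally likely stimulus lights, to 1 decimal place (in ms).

RT is linear in log₂ n, so two points fix the line:
  b = (945 − 703) / (log₂ 24 − log₂ 7) = 242 / (4.5850 − 2.8074) = 136.138 ms/bit
  a = 703 − 136.138 × 2.8074 = 320.812 ms
Then RT(2) = 320.812 + 136.138 × log₂ 2 = 320.812 + 136.138 × 1 ≈ 456.950 ms.

457.0 ms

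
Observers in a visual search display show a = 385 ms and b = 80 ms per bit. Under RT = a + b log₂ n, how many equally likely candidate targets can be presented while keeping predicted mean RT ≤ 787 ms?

80·log₂ n ≤ 787 − 385 = 402, giving log₂ n ≤ 5.0250 and n ≤ 32.559. The largest whole number is 32.

32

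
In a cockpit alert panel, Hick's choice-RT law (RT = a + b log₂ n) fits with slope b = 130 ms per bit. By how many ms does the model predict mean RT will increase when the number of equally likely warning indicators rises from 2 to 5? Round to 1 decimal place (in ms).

Only the slope matters, since a is common to both: ΔRT = b·log₂(n₂/n₁).
log₂(5) − log₂(2) = 2.3219 − 1 = 1.3219.
ΔRT = 130 × 1.3219 = 171.851 ms.

171.9 ms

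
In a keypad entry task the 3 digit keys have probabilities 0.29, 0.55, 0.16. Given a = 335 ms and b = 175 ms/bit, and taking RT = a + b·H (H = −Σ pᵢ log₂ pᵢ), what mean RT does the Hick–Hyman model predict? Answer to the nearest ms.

583 ms

Entropy contributions −pᵢ log₂ pᵢ: 0.5179, 0.4744, 0.4230; sum H = 1.4153 bits.
RT = a + bH = 335 + 175·1.4153 = 582.68 ms.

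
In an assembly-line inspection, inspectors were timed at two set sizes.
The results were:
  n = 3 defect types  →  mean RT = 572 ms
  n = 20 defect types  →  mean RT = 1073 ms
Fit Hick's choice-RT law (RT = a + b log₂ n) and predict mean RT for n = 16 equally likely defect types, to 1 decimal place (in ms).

With log₂ n on the abscissa the relation is linear; from the two conditions:
  b = (1073 − 572) / (log₂ 20 − log₂ 3) = 501 / (4.3219 − 1.5850) = 183.049 ms/bit
  a = 572 − 183.049 × 1.5850 = 281.874 ms
Then RT(16) = 281.874 + 183.049 × log₂ 16 = 281.874 + 183.049 × 4 ≈ 1014.071 ms.

1014.1 ms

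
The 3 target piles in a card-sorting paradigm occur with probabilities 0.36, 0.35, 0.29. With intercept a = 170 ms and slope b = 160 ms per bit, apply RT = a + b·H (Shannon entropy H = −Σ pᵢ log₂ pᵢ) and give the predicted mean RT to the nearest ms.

Entropy contributions −pᵢ log₂ pᵢ: 0.5306, 0.5301, 0.5179; sum H = 1.5786 bits.
RT = a + bH = 170 + 160·1.5786 = 422.58 ms.

423 ms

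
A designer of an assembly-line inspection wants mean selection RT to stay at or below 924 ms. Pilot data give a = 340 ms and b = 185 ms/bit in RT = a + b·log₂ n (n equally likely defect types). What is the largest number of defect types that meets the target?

8

Set 340 + 185·log₂ n ≤ 924 → log₂ n ≤ (924 − 340)/185 = 3.1568.
So n ≤ 2^3.1568 = 8.918; the largest integer n is 8.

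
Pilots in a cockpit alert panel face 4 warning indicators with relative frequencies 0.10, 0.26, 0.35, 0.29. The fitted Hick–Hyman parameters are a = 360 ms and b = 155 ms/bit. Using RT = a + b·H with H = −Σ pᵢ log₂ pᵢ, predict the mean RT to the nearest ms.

652 ms

H = 0.10·log₂(1/0.10) + 0.26·log₂(1/0.26) + 0.35·log₂(1/0.35) + 0.29·log₂(1/0.29) = 1.8855 bits.
RT = 360 + 155 × 1.8855 = 652.25 ms.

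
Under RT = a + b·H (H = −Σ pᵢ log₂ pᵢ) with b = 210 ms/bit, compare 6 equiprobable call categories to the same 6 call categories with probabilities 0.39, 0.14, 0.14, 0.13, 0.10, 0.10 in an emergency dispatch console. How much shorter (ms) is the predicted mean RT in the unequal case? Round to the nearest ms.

The RT saving is b·ΔH. Equiprobable H₀ = log₂(6) = 2.5850 bits; with the given probabilities H = 2.3710 bits.
b·(H₀ − H) = 210 × (2.5850 − 2.3710) = 44.92 ms.

45 ms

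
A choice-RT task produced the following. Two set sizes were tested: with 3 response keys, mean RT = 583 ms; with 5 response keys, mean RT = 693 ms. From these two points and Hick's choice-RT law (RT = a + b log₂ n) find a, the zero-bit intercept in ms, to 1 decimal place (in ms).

346.4 ms

b = (RT₂ − RT₁)/(log₂ n₂ − log₂ n₁) = (693 − 583)/(2.3219 − 1.5850) = 149.261 ms/bit.
a = RT₁ − b·log₂ n₁ = 583 − 149.261 × 1.5850 = 346.427 ms.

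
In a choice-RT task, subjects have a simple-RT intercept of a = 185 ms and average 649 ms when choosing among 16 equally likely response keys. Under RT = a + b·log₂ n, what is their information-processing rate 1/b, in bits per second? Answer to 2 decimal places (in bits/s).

8.62 bits/s

b = (649 − 185)/log₂ 16 = 464/4 = 116.000 ms per bit = 0.11600 s/bit; the reciprocal is 8.621 bits/s.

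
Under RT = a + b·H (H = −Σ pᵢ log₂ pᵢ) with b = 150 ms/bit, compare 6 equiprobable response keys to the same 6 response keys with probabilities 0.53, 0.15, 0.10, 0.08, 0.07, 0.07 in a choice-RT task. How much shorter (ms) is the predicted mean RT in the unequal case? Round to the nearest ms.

The RT saving is b·ΔH. Equiprobable H₀ = log₂(6) = 2.5850 bits; with the given probabilities H = 2.0568 bits.
b·(H₀ − H) = 150 × (2.5850 − 2.0568) = 79.22 ms.

79 ms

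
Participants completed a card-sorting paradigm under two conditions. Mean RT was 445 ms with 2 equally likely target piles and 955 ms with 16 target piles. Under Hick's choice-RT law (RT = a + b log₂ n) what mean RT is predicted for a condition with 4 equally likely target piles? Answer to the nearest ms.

Fit slope and intercept:
  b = (955 − 445) / (log₂ 16 − log₂ 2) = 510 / (4 − 1) = 170 ms/bit
  a = 445 − 170 × 1 = 275 ms
Then RT(4) = 275 + 170 × log₂ 4 = 275 + 170 × 2 ≈ 615.000 ms.

615 ms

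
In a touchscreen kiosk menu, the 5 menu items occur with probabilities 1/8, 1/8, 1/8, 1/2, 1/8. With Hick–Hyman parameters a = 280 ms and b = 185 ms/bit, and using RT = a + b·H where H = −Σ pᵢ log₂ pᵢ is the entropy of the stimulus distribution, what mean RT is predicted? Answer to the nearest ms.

H = −Σ pᵢ log₂ pᵢ = 0.125·3 + 0.125·3 + 0.125·3 + 0.5·1 + 0.125·3 = 2.000 bits.
RT = 280 + 185 × 2.000 = 650.00 ms.

650 ms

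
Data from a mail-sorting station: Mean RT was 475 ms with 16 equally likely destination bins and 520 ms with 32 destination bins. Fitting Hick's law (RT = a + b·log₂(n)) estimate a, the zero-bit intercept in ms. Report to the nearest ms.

The slope on a log₂ axis is (520 − 475) / (5 − 4) = 45 ms/bit.
a = RT₁ − b·log₂ n₁ = 475 − 45 × 4 = 295.000 ms.

295 ms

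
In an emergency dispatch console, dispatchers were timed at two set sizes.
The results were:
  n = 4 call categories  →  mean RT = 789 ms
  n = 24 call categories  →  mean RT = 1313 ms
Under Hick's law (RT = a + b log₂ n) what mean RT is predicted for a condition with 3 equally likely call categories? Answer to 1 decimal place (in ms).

704.9 ms

With log₂ n on the abscissa the relation is linear; from the two conditions:
  b = (1313 − 789) / (log₂ 24 − log₂ 4) = 524 / (4.5850 − 2) = 202.711 ms/bit
  a = 789 − 202.711 × 2 = 383.578 ms
Then RT(3) = 383.578 + 202.711 × log₂ 3 = 383.578 + 202.711 × 1.5850 ≈ 704.867 ms.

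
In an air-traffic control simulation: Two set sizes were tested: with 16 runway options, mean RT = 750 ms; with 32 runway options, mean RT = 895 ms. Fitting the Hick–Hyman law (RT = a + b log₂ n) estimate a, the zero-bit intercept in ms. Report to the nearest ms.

170 ms

b = (RT₂ − RT₁)/(log₂ n₂ − log₂ n₁) = (895 − 750)/(5 − 4) = 145 ms/bit.
a = RT₁ − b·log₂ n₁ = 750 − 145 × 4 = 170.000 ms.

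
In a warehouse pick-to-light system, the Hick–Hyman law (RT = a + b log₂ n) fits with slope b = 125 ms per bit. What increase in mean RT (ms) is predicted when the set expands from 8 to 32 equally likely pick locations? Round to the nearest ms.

The intercept a cancels: ΔRT = b·(log₂ n₂ − log₂ n₁) = b·log₂(n₂/n₁).
log₂(32) − log₂(8) = log₂(32/8) = log₂(4) = 2.
ΔRT = 125 × 2.0000 = 250.000 ms.

250 ms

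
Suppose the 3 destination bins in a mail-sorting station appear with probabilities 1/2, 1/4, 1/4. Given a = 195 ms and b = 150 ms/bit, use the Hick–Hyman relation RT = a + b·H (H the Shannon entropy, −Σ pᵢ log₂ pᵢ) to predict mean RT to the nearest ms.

420 ms

H = −Σ pᵢ log₂ pᵢ = 0.5·1 + 0.25·2 + 0.25·2 = 1.500 bits.
RT = 195 + 150 × 1.500 = 420.00 ms.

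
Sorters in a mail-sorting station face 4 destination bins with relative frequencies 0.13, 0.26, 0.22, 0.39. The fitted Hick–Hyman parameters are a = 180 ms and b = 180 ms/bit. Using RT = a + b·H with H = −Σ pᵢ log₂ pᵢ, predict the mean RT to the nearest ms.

522 ms

Entropy contributions −pᵢ log₂ pᵢ: 0.3826, 0.5053, 0.4806, 0.5298; sum H = 1.8983 bits.
RT = a + bH = 180 + 180·1.8983 = 521.69 ms.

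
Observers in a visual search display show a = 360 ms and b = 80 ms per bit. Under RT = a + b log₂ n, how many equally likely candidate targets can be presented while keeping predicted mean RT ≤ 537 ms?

Information budget: (537 − 360)/80 = 2.2125 bits, so n ≤ 2^2.2125 = 4.635 → at most 4.

4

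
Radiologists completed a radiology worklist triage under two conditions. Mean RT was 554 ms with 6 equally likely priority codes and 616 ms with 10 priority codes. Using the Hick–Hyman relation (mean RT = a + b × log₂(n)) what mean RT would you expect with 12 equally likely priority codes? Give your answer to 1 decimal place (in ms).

RT is linear in log₂ n, so two points fix the line:
  b = (616 − 554) / (log₂ 10 − log₂ 6) = 62 / (3.3219 − 2.5850) = 84.129 ms/bit
  a = 554 − 84.129 × 2.5850 = 336.530 ms
Then RT(12) = 336.530 + 84.129 × log₂ 12 = 336.530 + 84.129 × 3.5850 ≈ 638.129 ms.

638.1 ms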